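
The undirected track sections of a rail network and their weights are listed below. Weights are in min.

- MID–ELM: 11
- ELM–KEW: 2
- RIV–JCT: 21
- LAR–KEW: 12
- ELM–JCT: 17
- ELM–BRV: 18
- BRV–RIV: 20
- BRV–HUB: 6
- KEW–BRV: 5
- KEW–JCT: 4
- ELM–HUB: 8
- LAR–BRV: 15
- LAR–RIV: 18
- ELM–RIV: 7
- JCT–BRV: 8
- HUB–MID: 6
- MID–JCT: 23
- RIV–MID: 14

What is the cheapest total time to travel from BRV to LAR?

Candidate routes:
BRV–LAR: 15 = 15
BRV–KEW–LAR: 5+12 = 17
Cheapest is BRV–LAR at 15 min.

15 min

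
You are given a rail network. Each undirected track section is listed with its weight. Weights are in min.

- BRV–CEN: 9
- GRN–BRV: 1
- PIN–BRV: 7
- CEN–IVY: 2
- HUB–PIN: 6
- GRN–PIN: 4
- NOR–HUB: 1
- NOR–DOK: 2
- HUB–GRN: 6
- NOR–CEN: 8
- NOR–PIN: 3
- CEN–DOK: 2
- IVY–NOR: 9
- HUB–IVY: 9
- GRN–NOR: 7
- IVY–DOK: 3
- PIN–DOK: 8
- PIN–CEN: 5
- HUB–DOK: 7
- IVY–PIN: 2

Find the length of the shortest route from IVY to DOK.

3 min

Candidate routes:
IVY–PIN–NOR–DOK: 2+3+2 = 7
IVY–CEN–DOK: 2+2 = 4
IVY–DOK: 3 = 3
The minimum is 3 min via IVY–DOK.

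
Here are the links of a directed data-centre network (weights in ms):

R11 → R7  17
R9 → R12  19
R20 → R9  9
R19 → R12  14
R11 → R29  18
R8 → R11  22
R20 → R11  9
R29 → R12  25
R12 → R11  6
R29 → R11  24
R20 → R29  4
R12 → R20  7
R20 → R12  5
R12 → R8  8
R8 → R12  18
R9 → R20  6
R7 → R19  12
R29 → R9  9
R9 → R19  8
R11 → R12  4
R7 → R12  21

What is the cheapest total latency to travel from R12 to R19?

24 ms

Candidate routes:
R12 - R20 - R9 - R19: 7+9+8 = 24
R12 - R20 - R29 - R9 - R19: 7+4+9+8 = 28
R12 - R11 - R7 - R19: 6+17+12 = 35
R12 - R11 - R29 - R9 - R19: 6+18+9+8 = 41
The minimum is 24 ms via R12 - R20 - R9 - R19.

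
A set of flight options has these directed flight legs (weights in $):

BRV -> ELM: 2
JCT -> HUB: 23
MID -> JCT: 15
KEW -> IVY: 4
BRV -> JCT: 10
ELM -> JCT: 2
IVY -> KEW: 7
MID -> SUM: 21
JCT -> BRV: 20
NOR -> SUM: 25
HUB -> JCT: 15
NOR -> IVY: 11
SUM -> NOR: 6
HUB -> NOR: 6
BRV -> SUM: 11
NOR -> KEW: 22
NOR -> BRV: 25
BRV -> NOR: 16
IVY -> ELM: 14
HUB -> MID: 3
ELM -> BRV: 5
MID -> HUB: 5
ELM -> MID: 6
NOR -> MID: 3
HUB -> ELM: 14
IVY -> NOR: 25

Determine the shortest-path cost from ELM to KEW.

Candidate routes:
ELM - MID - HUB - NOR - KEW: 6+5+6+22 = 39
ELM - MID - HUB - NOR - IVY - KEW: 6+5+6+11+7 = 35
ELM - BRV - NOR - IVY - KEW: 5+16+11+7 = 39
ELM - BRV - SUM - NOR - IVY - KEW: 5+11+6+11+7 = 40
Cheapest is ELM - MID - HUB - NOR - IVY - KEW at $35.

$35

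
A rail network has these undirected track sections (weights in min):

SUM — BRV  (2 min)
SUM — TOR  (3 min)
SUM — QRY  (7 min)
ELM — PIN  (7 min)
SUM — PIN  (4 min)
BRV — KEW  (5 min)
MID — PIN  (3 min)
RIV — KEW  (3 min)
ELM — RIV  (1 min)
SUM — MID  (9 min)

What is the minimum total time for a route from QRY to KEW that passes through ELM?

Shortest QRY→ELM: QRY → SUM → PIN → ELM = 18
Shortest ELM→KEW: ELM → RIV → KEW = 4
Total via ELM: 18 + 4 = 22 min.

22 min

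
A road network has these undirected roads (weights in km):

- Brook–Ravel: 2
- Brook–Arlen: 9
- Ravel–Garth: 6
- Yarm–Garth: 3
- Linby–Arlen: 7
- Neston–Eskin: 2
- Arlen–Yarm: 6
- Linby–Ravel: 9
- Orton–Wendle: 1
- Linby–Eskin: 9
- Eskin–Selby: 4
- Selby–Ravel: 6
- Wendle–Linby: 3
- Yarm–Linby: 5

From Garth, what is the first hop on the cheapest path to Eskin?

Candidate routes:
Garth–Yarm–Linby–Eskin: 3+5+9 = 17
Garth–Ravel–Linby–Eskin: 6+9+9 = 24
Garth–Ravel–Selby–Eskin: 6+6+4 = 16
Cheapest is Garth–Ravel–Selby–Eskin at 16 km.
So from Garth the first move is to Ravel.

Ravel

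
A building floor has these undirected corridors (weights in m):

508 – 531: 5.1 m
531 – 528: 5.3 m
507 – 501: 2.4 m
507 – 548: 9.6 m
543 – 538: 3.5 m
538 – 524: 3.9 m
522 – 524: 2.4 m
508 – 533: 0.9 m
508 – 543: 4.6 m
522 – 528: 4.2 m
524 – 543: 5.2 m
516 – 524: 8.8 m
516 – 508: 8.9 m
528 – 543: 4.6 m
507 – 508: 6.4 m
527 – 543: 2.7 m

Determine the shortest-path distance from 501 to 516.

17.7 m

Shortest distances from 501:
501: 0
507: 2.4  (via 501)
508: 8.8  (via 507)
533: 9.7  (via 508)
548: 12  (via 507)
543: 13.4  (via 508)
531: 13.9  (via 508)
527: 16.1  (via 543)
538: 16.9  (via 543)
516: 17.7  (via 508)
Shortest route: 501–507–508–516 = 17.7 m.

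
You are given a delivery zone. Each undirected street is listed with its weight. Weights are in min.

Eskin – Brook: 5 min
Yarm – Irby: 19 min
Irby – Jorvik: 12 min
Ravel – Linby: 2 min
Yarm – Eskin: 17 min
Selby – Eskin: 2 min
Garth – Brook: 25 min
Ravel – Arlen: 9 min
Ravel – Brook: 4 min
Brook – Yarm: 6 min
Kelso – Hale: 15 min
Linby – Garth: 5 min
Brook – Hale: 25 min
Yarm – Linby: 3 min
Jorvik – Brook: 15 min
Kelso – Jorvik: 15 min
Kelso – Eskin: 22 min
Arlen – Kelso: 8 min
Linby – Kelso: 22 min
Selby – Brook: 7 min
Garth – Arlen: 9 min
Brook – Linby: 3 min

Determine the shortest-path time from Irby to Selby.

Candidate routes:
Irby–Jorvik–Brook–Selby: 12+15+7 = 34
Irby–Jorvik–Brook–Eskin–Selby: 12+15+5+2 = 34
Irby–Yarm–Brook–Selby: 19+6+7 = 32
Cheapest is Irby–Yarm–Brook–Selby at 32 min.

32 min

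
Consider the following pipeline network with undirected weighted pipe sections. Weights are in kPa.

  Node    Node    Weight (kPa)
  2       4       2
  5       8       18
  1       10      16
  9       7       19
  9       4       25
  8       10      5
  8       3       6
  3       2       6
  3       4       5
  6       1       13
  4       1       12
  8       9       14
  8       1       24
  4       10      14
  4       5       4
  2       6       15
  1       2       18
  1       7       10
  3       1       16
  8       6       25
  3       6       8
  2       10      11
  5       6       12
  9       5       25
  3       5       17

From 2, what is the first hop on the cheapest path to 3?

Enumerating some paths:
2 → 3: 6 = 6
2 → 4 → 3: 2+5 = 7
The minimum is 6 kPa via 2 → 3.
So from 2 the first move is to 3.

3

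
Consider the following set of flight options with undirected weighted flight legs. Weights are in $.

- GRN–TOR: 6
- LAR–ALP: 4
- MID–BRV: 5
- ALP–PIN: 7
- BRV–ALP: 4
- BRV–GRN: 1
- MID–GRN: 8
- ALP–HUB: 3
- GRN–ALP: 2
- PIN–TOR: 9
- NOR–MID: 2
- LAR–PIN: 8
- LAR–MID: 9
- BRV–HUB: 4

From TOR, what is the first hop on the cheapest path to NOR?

Candidate routes:
TOR → GRN → ALP → BRV → MID → NOR: 6+2+4+5+2 = 19
TOR → GRN → MID → NOR: 6+8+2 = 16
TOR → GRN → ALP → HUB → BRV → MID → NOR: 6+2+3+4+5+2 = 22
TOR → GRN → BRV → MID → NOR: 6+1+5+2 = 14
The minimum is $14 via TOR → GRN → BRV → MID → NOR.
So from TOR the first move is to GRN.

GRN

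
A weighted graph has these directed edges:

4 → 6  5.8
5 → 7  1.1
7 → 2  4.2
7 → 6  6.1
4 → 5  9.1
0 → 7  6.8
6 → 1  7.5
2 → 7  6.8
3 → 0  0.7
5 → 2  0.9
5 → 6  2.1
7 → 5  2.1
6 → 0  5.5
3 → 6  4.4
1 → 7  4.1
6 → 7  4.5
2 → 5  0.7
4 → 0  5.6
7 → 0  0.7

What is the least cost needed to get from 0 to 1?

18.5

Candidate routes:
0 - 7 - 6 - 1: 6.8+6.1+7.5 = 20.4
0 - 7 - 5 - 6 - 1: 6.8+2.1+2.1+7.5 = 18.5
0 - 7 - 2 - 5 - 6 - 1: 6.8+4.2+0.7+2.1+7.5 = 21.3
Cheapest is 0 - 7 - 5 - 6 - 1 at 18.5.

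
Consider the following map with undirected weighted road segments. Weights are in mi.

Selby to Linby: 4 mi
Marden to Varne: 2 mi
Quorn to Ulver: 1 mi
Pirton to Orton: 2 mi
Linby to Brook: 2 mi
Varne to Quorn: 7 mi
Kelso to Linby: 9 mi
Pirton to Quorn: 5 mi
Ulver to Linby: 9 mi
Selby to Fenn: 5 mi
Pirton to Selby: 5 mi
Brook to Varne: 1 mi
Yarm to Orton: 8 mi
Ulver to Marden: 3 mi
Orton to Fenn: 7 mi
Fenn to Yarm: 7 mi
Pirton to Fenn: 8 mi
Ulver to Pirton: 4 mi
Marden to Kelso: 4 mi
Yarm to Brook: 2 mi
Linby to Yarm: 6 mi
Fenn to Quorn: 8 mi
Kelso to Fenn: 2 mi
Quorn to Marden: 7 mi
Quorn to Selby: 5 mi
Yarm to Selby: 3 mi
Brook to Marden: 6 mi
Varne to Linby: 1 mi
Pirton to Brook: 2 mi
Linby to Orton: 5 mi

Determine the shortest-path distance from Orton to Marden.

Settle nodes by increasing distance from Orton:
Orton: 0
Pirton: 2  (via Orton)
Brook: 4  (via Pirton)
Linby: 5  (via Orton)
Varne: 5  (via Brook)
Ulver: 6  (via Pirton)
Yarm: 6  (via Brook)
Marden: 7  (via Varne)
Shortest route: Orton → Pirton → Brook → Varne → Marden = 7 mi.

7 mi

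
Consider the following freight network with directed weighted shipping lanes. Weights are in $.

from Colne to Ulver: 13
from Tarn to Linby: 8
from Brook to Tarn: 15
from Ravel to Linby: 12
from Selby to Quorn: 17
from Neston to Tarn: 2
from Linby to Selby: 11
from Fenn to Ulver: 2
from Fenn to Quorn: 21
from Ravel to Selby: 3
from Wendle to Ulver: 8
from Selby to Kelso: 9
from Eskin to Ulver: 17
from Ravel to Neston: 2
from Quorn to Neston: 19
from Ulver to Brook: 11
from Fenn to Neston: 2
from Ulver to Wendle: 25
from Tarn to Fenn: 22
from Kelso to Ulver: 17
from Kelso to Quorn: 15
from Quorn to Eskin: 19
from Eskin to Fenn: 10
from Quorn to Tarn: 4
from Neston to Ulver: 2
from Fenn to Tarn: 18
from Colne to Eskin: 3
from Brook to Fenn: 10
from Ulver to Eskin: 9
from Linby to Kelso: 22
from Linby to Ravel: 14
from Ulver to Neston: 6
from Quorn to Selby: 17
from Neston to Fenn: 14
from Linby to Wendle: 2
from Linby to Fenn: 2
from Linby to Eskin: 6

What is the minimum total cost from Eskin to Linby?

$22

Settle nodes by increasing distance from Eskin:
Eskin: 0
Fenn: 10  (via Eskin)
Neston: 12  (via Fenn)
Ulver: 12  (via Fenn)
Tarn: 14  (via Neston)
Linby: 22  (via Tarn)
Shortest route: Eskin → Fenn → Neston → Tarn → Linby = $22.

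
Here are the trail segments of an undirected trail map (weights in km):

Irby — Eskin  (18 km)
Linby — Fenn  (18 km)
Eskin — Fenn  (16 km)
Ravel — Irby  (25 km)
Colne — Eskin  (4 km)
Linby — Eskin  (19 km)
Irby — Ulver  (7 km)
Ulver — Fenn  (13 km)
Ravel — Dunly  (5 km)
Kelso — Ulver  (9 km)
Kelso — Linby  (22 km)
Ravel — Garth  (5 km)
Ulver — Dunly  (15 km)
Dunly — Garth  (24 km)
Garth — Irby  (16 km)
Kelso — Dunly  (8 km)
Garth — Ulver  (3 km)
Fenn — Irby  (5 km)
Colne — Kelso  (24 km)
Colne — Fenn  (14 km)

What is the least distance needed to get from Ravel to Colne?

34 km

Enumerating some paths:
Ravel–Garth–Ulver–Fenn–Colne: 5+3+13+14 = 35
Ravel–Garth–Ulver–Irby–Fenn–Colne: 5+3+7+5+14 = 34
Ravel–Dunly–Kelso–Colne: 5+8+24 = 37
Cheapest is Ravel–Garth–Ulver–Irby–Fenn–Colne at 34 km.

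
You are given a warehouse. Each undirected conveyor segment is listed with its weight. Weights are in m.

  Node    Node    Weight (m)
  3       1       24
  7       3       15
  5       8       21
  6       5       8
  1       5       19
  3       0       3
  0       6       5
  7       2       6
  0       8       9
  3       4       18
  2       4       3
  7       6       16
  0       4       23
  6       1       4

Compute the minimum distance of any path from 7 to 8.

Candidate routes:
7 - 2 - 4 - 3 - 0 - 8: 6+3+18+3+9 = 39
7 - 3 - 0 - 8: 15+3+9 = 27
7 - 6 - 0 - 8: 16+5+9 = 30
The minimum is 27 m via 7 - 3 - 0 - 8.

27 m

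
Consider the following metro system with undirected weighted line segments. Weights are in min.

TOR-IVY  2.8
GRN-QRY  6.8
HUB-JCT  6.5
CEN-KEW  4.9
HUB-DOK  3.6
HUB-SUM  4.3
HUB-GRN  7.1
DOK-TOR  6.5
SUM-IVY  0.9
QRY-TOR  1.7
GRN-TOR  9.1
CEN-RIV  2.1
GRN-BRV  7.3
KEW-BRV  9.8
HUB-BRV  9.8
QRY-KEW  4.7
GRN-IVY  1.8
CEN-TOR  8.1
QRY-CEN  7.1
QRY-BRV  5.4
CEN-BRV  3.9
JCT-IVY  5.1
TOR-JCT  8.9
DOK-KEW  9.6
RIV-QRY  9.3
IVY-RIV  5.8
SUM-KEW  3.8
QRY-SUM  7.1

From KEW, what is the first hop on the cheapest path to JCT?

SUM

Enumerating some paths:
KEW - QRY - TOR - IVY - JCT: 4.7+1.7+2.8+5.1 = 14.3
KEW - SUM - IVY - JCT: 3.8+0.9+5.1 = 9.8
The minimum is 9.8 min via KEW - SUM - IVY - JCT.
So from KEW the first move is to SUM.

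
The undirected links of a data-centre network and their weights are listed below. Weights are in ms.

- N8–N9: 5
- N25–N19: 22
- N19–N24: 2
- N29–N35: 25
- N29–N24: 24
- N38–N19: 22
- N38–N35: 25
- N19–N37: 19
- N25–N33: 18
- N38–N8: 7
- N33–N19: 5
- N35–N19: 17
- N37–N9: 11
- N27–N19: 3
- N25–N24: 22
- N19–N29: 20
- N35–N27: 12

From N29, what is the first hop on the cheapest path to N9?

Enumerating some paths:
N29 - N24 - N19 - N37 - N9: 24+2+19+11 = 56
N29 - N19 - N38 - N8 - N9: 20+22+7+5 = 54
N29 - N19 - N37 - N9: 20+19+11 = 50
The minimum is 50 ms via N29 - N19 - N37 - N9.
So from N29 the first move is to N19.

N19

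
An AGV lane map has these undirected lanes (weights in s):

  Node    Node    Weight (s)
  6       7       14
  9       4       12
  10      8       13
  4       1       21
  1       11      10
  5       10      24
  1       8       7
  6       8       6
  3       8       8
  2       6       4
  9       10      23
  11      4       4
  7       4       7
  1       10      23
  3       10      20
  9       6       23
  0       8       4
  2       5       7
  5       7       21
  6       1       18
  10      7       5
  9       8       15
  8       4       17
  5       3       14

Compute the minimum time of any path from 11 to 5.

Enumerating some paths:
11 → 1 → 8 → 6 → 2 → 5: 10+7+6+4+7 = 34
11 → 4 → 7 → 5: 4+7+21 = 32
11 → 4 → 7 → 6 → 2 → 5: 4+7+14+4+7 = 36
The minimum is 32 s via 11 → 4 → 7 → 5.

32 s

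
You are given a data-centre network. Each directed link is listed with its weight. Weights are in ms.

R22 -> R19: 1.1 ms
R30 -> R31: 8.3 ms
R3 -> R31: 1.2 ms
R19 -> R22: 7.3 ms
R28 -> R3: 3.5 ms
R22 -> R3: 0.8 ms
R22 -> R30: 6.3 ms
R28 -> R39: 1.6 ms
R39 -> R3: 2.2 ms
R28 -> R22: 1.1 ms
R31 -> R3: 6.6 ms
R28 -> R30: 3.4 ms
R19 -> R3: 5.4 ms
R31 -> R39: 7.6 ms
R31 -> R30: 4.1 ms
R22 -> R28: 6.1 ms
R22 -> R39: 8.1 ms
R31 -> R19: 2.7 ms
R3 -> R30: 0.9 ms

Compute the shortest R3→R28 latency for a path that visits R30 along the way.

25.3 ms

Best R3 to R30: R3 → R30 costing 0.9
Shortest R30→R28: R30 → R31 → R19 → R22 → R28 = 24.4
Total via R30: 0.9 + 24.4 = 25.3 ms.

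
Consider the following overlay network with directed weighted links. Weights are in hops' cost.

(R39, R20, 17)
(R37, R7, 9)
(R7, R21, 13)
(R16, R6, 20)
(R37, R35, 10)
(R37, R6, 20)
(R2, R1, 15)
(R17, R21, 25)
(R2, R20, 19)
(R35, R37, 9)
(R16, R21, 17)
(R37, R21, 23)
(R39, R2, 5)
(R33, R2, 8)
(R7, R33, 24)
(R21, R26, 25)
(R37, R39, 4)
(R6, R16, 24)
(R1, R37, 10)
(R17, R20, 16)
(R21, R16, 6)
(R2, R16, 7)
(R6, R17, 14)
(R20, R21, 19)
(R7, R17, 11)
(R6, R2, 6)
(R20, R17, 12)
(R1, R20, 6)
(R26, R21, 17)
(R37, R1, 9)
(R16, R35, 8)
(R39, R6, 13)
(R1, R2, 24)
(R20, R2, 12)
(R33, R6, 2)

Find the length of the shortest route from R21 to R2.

32 hops' cost

Candidate routes:
R21–R16–R35–R37–R39–R6–R2: 6+8+9+4+13+6 = 46
R21–R16–R6–R2: 6+20+6 = 32
Cheapest is R21–R16–R6–R2 at 32 hops' cost.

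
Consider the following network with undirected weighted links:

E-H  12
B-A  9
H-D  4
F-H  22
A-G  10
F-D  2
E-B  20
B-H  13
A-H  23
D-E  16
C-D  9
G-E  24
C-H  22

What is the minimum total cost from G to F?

Settle nodes by increasing distance from G:
G: 0
A: 10  (via G)
B: 19  (via A)
E: 24  (via G)
H: 32  (via B)
D: 36  (via H)
F: 38  (via D)
Shortest route: G–A–B–H–D–F = 38.

38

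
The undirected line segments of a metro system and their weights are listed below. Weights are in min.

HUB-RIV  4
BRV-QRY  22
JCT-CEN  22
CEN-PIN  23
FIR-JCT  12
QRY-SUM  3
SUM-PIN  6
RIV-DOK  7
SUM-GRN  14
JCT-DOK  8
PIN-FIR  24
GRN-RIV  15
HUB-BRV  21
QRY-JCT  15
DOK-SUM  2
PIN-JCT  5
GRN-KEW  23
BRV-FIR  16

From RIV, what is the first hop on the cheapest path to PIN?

DOK

Enumerating some paths:
RIV → DOK → SUM → PIN: 7+2+6 = 15
RIV → DOK → JCT → PIN: 7+8+5 = 20
RIV → DOK → SUM → QRY → JCT → PIN: 7+2+3+15+5 = 32
RIV → GRN → SUM → PIN: 15+14+6 = 35
The minimum is 15 min via RIV → DOK → SUM → PIN.
So from RIV the first move is to DOK.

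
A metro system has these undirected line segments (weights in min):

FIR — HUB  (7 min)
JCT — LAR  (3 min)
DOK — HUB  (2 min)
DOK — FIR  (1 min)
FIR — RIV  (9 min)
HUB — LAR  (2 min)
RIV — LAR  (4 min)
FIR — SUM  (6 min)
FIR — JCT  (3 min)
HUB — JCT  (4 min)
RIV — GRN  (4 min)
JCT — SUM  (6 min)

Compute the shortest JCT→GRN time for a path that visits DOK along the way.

16 min

Shortest JCT→DOK: JCT–FIR–DOK = 4
Best DOK to GRN: DOK–HUB–LAR–RIV–GRN costing 12
Total via DOK: 4 + 12 = 16 min.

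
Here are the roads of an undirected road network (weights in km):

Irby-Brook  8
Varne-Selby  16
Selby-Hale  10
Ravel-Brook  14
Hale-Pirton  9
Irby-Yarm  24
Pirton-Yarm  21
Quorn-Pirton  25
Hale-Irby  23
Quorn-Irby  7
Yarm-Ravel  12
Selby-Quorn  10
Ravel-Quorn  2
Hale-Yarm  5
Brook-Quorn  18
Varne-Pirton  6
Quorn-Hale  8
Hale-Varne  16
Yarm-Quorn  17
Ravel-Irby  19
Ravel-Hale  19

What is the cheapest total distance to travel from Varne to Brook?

Shortest distances from Varne:
Varne: 0
Pirton: 6  (via Varne)
Hale: 15  (via Pirton)
Selby: 16  (via Varne)
Yarm: 20  (via Hale)
Quorn: 23  (via Hale)
Ravel: 25  (via Quorn)
Irby: 30  (via Quorn)
Brook: 38  (via Irby)
Shortest route: Varne → Pirton → Hale → Quorn → Irby → Brook = 38 km.

38 km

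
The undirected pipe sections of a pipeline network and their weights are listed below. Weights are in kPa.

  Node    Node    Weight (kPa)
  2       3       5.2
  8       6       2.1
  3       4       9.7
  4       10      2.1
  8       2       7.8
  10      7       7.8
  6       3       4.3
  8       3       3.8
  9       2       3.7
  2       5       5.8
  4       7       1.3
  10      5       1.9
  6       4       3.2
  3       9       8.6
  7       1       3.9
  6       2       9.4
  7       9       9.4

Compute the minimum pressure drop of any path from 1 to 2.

Settle nodes by increasing distance from 1:
1: 0
7: 3.9  (via 1)
4: 5.2  (via 7)
10: 7.3  (via 4)
6: 8.4  (via 4)
5: 9.2  (via 10)
8: 10.5  (via 6)
3: 12.7  (via 6)
9: 13.3  (via 7)
2: 15  (via 5)
Shortest route: 1–7–4–10–5–2 = 15 kPa.

15 kPa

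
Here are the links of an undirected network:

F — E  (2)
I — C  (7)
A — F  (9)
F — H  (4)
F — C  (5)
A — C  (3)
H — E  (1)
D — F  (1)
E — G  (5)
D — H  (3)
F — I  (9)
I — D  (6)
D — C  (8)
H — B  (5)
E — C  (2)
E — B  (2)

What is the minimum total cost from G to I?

14

Compare a few routes:
G - E - C - I: 5+2+7 = 14
G - E - H - D - I: 5+1+3+6 = 15
The minimum is 14 via G - E - C - I.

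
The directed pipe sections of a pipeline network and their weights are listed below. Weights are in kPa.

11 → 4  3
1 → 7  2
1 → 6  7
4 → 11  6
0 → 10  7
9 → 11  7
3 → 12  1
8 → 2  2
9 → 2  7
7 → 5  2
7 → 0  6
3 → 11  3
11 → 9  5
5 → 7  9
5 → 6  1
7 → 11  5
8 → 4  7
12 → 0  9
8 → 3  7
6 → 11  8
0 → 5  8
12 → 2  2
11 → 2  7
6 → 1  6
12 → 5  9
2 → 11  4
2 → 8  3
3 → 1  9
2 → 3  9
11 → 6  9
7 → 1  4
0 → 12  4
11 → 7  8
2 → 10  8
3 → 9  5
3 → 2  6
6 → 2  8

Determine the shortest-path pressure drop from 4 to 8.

Shortest distances from 4:
4: 0
11: 6  (via 4)
9: 11  (via 11)
2: 13  (via 11)
7: 14  (via 11)
6: 15  (via 11)
5: 16  (via 7)
8: 16  (via 2)
Shortest route: 4 → 11 → 2 → 8 = 16 kPa.

16 kPa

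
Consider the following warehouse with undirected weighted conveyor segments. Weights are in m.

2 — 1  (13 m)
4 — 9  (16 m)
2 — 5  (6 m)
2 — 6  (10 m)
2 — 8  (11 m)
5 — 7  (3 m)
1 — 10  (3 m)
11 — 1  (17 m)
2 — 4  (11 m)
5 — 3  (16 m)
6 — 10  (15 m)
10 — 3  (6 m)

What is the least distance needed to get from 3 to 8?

Running Dijkstra from 3:
3: 0
10: 6  (via 3)
1: 9  (via 10)
5: 16  (via 3)
7: 19  (via 5)
6: 21  (via 10)
2: 22  (via 1)
11: 26  (via 1)
4: 33  (via 2)
8: 33  (via 2)
Shortest route: 3–10–1–2–8 = 33 m.

33 m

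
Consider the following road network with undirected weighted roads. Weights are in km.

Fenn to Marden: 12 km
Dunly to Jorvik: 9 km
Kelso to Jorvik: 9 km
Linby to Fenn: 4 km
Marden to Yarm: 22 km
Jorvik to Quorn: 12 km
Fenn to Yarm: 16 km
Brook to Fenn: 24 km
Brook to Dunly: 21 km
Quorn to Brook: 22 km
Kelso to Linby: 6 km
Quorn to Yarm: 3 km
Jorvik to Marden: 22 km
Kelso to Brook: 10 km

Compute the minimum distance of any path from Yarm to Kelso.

Shortest distances from Yarm:
Yarm: 0
Quorn: 3  (via Yarm)
Jorvik: 15  (via Quorn)
Fenn: 16  (via Yarm)
Linby: 20  (via Fenn)
Marden: 22  (via Yarm)
Dunly: 24  (via Jorvik)
Kelso: 24  (via Jorvik)
Shortest route: Yarm → Quorn → Jorvik → Kelso = 24 km.

24 km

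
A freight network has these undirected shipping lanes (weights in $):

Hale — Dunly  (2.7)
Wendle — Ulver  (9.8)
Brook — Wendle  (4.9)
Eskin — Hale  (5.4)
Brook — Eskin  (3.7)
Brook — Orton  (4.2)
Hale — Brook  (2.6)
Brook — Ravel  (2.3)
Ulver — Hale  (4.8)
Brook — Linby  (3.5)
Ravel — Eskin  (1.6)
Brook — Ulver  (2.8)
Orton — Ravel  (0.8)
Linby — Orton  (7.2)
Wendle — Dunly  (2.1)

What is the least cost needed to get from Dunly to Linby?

Running Dijkstra from Dunly:
Dunly: 0
Wendle: 2.1  (via Dunly)
Hale: 2.7  (via Dunly)
Brook: 5.3  (via Hale)
Ulver: 7.5  (via Hale)
Ravel: 7.6  (via Brook)
Eskin: 8.1  (via Hale)
Orton: 8.4  (via Ravel)
Linby: 8.8  (via Brook)
Shortest route: Dunly → Hale → Brook → Linby = $8.8.

$8.8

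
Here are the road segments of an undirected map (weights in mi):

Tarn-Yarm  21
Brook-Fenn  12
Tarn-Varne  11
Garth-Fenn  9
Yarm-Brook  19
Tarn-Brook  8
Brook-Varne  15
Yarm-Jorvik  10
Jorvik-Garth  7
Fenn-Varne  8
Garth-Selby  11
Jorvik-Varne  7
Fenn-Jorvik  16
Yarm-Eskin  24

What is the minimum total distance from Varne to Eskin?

41 mi

Shortest distances from Varne:
Varne: 0
Jorvik: 7  (via Varne)
Fenn: 8  (via Varne)
Tarn: 11  (via Varne)
Garth: 14  (via Jorvik)
Brook: 15  (via Varne)
Yarm: 17  (via Jorvik)
Selby: 25  (via Garth)
Eskin: 41  (via Yarm)
Shortest route: Varne–Jorvik–Yarm–Eskin = 41 mi.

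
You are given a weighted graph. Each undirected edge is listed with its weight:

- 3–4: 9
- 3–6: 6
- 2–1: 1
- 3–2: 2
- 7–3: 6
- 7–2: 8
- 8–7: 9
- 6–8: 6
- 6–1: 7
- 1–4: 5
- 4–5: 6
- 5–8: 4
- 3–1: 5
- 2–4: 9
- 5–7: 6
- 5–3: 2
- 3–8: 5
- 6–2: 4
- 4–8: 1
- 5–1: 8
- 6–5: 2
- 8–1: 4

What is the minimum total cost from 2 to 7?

8

Settle nodes by increasing distance from 2:
2: 0
1: 1  (via 2)
3: 2  (via 2)
5: 4  (via 3)
6: 4  (via 2)
8: 5  (via 1)
4: 6  (via 1)
7: 8  (via 2)
Shortest route: 2–7 = 8.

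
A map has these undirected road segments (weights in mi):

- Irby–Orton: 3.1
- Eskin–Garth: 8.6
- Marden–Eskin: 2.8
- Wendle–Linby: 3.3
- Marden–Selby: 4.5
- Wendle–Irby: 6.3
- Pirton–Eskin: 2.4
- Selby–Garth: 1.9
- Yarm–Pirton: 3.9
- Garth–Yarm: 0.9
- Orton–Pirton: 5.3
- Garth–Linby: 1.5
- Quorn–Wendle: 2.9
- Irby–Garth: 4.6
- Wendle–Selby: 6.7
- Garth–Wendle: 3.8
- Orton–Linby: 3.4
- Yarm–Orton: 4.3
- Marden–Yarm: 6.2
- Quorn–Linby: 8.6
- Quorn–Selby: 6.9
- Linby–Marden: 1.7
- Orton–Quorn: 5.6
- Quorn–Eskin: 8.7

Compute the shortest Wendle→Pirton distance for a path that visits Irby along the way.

Shortest Wendle→Irby: Wendle–Irby = 6.3
Shortest Irby→Pirton: Irby–Orton–Pirton = 8.4
Total via Irby: 6.3 + 8.4 = 14.7 mi.

14.7 mi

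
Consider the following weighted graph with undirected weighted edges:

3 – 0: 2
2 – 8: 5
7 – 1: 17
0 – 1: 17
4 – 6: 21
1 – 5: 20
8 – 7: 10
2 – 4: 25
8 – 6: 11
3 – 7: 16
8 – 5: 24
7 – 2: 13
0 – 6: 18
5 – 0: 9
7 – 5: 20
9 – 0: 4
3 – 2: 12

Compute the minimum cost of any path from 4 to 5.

48

Shortest distances from 4:
4: 0
6: 21  (via 4)
2: 25  (via 4)
8: 30  (via 2)
3: 37  (via 2)
7: 38  (via 2)
0: 39  (via 6)
9: 43  (via 0)
5: 48  (via 0)
Shortest route: 4–6–0–5 = 48.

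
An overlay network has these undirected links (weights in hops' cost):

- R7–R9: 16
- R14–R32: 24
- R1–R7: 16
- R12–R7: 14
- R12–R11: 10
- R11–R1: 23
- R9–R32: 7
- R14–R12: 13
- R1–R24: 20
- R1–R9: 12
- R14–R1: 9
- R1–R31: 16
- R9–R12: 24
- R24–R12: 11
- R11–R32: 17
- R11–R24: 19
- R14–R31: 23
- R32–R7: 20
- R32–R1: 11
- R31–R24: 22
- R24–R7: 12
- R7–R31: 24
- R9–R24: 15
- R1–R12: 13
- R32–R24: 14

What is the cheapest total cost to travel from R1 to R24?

20 hops' cost

Shortest distances from R1:
R1: 0
R14: 9  (via R1)
R32: 11  (via R1)
R9: 12  (via R1)
R12: 13  (via R1)
R7: 16  (via R1)
R31: 16  (via R1)
R24: 20  (via R1)
Shortest route: R1 → R24 = 20 hops' cost.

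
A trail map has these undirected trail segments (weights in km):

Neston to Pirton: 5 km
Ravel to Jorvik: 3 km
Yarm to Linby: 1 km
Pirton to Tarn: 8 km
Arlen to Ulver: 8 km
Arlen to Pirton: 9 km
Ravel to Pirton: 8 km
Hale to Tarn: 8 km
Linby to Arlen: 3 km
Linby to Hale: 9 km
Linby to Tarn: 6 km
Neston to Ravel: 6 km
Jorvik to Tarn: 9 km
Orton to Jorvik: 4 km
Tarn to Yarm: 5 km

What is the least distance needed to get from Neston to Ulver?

Shortest distances from Neston:
Neston: 0
Pirton: 5  (via Neston)
Ravel: 6  (via Neston)
Jorvik: 9  (via Ravel)
Tarn: 13  (via Pirton)
Orton: 13  (via Jorvik)
Arlen: 14  (via Pirton)
Linby: 17  (via Arlen)
Yarm: 18  (via Tarn)
Hale: 21  (via Tarn)
Ulver: 22  (via Arlen)
Shortest route: Neston–Pirton–Arlen–Ulver = 22 km.

22 km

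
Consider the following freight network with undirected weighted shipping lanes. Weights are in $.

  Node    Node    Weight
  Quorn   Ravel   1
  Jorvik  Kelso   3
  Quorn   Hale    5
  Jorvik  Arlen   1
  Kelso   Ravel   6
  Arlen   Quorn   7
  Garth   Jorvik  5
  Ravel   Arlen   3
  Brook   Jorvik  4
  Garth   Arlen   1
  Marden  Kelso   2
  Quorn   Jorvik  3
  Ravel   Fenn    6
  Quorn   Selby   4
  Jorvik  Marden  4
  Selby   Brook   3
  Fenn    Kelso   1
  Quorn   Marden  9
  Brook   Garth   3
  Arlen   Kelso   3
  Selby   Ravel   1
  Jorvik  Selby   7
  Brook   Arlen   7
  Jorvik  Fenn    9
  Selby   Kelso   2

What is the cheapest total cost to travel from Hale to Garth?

$10

Settle nodes by increasing distance from Hale:
Hale: 0
Quorn: 5  (via Hale)
Ravel: 6  (via Quorn)
Selby: 7  (via Ravel)
Jorvik: 8  (via Quorn)
Arlen: 9  (via Ravel)
Kelso: 9  (via Selby)
Fenn: 10  (via Kelso)
Brook: 10  (via Selby)
Garth: 10  (via Arlen)
Shortest route: Hale–Quorn–Ravel–Arlen–Garth = $10.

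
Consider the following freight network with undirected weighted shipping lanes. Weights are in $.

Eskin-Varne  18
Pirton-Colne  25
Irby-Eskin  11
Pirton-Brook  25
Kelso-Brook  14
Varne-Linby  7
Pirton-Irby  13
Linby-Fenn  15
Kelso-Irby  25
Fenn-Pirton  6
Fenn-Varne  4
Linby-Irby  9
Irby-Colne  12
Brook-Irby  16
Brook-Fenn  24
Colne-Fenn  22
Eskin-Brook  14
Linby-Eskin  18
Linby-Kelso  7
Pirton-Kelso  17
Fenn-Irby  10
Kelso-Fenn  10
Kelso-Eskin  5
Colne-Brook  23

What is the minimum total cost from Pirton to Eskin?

$21

Running Dijkstra from Pirton:
Pirton: 0
Fenn: 6  (via Pirton)
Varne: 10  (via Fenn)
Irby: 13  (via Pirton)
Kelso: 16  (via Fenn)
Linby: 17  (via Varne)
Eskin: 21  (via Kelso)
Shortest route: Pirton → Fenn → Kelso → Eskin = $21.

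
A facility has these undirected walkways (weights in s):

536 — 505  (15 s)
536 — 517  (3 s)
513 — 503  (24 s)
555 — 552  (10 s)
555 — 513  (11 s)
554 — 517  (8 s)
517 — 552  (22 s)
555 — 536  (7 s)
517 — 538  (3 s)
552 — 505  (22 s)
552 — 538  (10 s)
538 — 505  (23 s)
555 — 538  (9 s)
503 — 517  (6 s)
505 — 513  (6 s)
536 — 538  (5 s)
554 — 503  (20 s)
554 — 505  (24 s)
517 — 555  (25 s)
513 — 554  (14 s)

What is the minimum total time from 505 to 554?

20 s

Candidate routes:
505 - 554: 24 = 24
505 - 536 - 517 - 554: 15+3+8 = 26
505 - 513 - 554: 6+14 = 20
The minimum is 20 s via 505 - 513 - 554.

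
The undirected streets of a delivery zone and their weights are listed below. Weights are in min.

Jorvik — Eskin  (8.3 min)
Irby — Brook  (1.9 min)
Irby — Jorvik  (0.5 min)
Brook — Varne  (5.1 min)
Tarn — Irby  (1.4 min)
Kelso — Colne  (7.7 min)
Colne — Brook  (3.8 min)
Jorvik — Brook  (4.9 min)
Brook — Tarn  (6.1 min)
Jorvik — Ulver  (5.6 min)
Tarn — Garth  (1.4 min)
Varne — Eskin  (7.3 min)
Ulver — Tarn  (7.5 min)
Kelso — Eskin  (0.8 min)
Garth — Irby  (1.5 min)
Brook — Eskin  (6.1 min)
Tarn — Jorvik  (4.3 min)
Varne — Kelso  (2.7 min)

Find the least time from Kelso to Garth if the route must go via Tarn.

11.6 min

Best Kelso to Tarn: Kelso–Eskin–Brook–Irby–Tarn costing 10.2
Best Tarn to Garth: Tarn–Garth costing 1.4
Total via Tarn: 10.2 + 1.4 = 11.6 min.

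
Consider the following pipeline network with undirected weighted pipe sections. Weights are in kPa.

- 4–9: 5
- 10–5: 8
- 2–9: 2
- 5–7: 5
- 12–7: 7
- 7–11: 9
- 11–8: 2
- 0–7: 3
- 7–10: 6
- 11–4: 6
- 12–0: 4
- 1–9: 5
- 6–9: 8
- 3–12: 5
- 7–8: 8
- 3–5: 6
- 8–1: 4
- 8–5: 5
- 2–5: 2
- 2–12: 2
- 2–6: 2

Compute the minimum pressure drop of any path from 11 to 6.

Settle nodes by increasing distance from 11:
11: 0
8: 2  (via 11)
1: 6  (via 8)
4: 6  (via 11)
5: 7  (via 8)
2: 9  (via 5)
7: 9  (via 11)
6: 11  (via 2)
Shortest route: 11–8–5–2–6 = 11 kPa.

11 kPa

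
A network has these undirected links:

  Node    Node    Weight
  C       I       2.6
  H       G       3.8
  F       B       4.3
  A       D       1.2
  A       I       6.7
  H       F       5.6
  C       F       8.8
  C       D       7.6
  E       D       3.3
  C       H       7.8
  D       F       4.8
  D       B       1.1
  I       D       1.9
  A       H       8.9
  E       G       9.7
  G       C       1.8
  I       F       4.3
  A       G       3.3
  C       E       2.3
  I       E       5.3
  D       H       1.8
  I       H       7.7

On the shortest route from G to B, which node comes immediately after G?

Compare a few routes:
G - A - D - B: 3.3+1.2+1.1 = 5.6
G - H - D - B: 3.8+1.8+1.1 = 6.7
The minimum is 5.6 via G - A - D - B.
So from G the first move is to A.

A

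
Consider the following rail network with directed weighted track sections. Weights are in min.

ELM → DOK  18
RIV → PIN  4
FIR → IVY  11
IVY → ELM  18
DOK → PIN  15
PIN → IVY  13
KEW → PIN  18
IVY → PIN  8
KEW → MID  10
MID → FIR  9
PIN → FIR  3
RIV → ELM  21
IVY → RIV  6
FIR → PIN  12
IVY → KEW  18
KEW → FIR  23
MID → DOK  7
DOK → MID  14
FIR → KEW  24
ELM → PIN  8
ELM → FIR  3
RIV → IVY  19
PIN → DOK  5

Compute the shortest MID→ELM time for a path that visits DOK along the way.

53 min

Best MID to DOK: MID–DOK costing 7
Best DOK to ELM: DOK–PIN–IVY–ELM costing 46
Total via DOK: 7 + 46 = 53 min.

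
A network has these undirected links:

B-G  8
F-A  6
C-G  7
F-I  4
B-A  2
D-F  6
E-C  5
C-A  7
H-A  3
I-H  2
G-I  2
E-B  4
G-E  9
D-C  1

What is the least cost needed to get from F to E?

12

Candidate routes:
F–I–G–E: 4+2+9 = 15
F–I–H–A–B–E: 4+2+3+2+4 = 15
F–D–C–E: 6+1+5 = 12
The minimum is 12 via F–D–C–E.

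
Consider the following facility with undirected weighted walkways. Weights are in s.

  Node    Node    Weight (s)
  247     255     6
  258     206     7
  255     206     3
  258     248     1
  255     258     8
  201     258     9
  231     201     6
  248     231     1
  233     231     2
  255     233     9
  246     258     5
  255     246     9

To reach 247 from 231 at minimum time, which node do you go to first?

Enumerating some paths:
231 - 248 - 258 - 255 - 247: 1+1+8+6 = 16
231 - 248 - 258 - 206 - 255 - 247: 1+1+7+3+6 = 18
231 - 233 - 255 - 247: 2+9+6 = 17
Cheapest is 231 - 248 - 258 - 255 - 247 at 16 s.
So from 231 the first move is to 248.

248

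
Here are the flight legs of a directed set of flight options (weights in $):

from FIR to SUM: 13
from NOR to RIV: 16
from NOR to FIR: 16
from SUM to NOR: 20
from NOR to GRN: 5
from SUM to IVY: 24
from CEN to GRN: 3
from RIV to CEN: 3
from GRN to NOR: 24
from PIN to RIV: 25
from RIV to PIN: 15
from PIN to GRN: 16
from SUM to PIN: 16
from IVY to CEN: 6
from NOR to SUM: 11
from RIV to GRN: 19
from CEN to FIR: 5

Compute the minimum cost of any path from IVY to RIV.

$49

Running Dijkstra from IVY:
IVY: 0
CEN: 6  (via IVY)
GRN: 9  (via CEN)
FIR: 11  (via CEN)
SUM: 24  (via FIR)
NOR: 33  (via GRN)
PIN: 40  (via SUM)
RIV: 49  (via NOR)
Shortest route: IVY–CEN–GRN–NOR–RIV = $49.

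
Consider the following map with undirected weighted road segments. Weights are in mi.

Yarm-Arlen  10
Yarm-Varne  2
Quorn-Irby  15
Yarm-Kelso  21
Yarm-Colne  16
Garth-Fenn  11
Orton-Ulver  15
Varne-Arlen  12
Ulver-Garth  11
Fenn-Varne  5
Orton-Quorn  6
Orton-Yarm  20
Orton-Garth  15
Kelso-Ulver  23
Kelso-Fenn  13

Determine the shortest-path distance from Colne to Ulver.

45 mi

Enumerating some paths:
Colne - Yarm - Orton - Ulver: 16+20+15 = 51
Colne - Yarm - Varne - Fenn - Garth - Ulver: 16+2+5+11+11 = 45
Cheapest is Colne - Yarm - Varne - Fenn - Garth - Ulver at 45 mi.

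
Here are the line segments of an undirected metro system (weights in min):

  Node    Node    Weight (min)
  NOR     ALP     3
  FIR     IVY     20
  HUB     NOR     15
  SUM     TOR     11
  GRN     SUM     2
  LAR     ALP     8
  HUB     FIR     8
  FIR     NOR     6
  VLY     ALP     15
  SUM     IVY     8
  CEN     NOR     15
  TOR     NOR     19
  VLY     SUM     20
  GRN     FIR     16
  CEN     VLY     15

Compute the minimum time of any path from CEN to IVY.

41 min

Running Dijkstra from CEN:
CEN: 0
VLY: 15  (via CEN)
NOR: 15  (via CEN)
ALP: 18  (via NOR)
FIR: 21  (via NOR)
LAR: 26  (via ALP)
HUB: 29  (via FIR)
TOR: 34  (via NOR)
SUM: 35  (via VLY)
GRN: 37  (via FIR)
IVY: 41  (via FIR)
Shortest route: CEN–NOR–FIR–IVY = 41 min.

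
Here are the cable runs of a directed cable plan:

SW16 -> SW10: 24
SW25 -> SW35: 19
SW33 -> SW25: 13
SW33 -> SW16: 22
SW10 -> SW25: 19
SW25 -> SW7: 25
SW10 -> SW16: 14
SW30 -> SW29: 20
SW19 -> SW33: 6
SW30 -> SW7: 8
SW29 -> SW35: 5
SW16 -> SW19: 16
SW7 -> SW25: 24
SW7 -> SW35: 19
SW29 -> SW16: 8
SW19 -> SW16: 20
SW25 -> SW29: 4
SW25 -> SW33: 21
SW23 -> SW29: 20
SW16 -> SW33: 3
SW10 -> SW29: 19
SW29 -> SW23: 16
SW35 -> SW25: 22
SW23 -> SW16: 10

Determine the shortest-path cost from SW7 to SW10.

60

Candidate routes:
SW7 → SW25 → SW29 → SW16 → SW10: 24+4+8+24 = 60
SW7 → SW35 → SW25 → SW29 → SW16 → SW10: 19+22+4+8+24 = 77
SW7 → SW25 → SW33 → SW16 → SW10: 24+21+22+24 = 91
SW7 → SW25 → SW29 → SW23 → SW16 → SW10: 24+4+16+10+24 = 78
The minimum is 60 via SW7 → SW25 → SW29 → SW16 → SW10.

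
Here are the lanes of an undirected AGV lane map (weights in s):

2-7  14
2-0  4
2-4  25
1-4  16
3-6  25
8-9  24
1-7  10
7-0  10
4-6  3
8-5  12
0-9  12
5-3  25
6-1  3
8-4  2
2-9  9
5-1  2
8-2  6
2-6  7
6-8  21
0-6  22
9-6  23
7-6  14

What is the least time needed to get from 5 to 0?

16 s

Settle nodes by increasing distance from 5:
5: 0
1: 2  (via 5)
6: 5  (via 1)
4: 8  (via 6)
8: 10  (via 4)
2: 12  (via 6)
7: 12  (via 1)
0: 16  (via 2)
Shortest route: 5 → 1 → 6 → 2 → 0 = 16 s.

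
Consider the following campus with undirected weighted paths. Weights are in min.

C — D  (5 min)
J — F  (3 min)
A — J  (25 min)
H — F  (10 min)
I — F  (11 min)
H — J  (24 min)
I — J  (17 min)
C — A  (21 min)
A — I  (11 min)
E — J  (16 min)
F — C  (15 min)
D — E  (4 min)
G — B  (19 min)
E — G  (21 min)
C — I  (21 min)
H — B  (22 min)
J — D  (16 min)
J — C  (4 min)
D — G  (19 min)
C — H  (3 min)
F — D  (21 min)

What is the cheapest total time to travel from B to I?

43 min

Settle nodes by increasing distance from B:
B: 0
G: 19  (via B)
H: 22  (via B)
C: 25  (via H)
J: 29  (via C)
D: 30  (via C)
F: 32  (via H)
E: 34  (via D)
I: 43  (via F)
Shortest route: B–H–F–I = 43 min.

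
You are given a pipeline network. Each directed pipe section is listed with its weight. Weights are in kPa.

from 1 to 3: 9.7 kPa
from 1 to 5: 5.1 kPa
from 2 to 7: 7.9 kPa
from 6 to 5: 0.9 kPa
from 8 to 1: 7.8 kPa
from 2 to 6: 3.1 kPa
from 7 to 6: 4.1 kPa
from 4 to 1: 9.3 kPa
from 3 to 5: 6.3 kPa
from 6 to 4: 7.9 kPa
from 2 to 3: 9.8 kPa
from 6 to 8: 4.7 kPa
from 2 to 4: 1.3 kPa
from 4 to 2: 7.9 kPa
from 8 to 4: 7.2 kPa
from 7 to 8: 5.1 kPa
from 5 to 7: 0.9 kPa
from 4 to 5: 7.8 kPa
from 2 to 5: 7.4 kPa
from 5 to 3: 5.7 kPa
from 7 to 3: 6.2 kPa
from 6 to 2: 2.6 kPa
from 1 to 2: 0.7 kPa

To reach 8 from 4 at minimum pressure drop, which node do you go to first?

Enumerating some paths:
4 - 5 - 7 - 6 - 8: 7.8+0.9+4.1+4.7 = 17.5
4 - 5 - 7 - 8: 7.8+0.9+5.1 = 13.8
4 - 2 - 6 - 8: 7.9+3.1+4.7 = 15.7
The minimum is 13.8 kPa via 4 - 5 - 7 - 8.
So from 4 the first move is to 5.

5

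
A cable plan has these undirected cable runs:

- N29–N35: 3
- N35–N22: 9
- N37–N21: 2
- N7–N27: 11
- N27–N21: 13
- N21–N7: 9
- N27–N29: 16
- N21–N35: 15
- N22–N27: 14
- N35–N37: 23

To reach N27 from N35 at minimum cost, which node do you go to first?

Candidate routes:
N35 - N29 - N27: 3+16 = 19
N35 - N22 - N27: 9+14 = 23
N35 - N21 - N27: 15+13 = 28
The minimum is 19 via N35 - N29 - N27.
So from N35 the first move is to N29.

N29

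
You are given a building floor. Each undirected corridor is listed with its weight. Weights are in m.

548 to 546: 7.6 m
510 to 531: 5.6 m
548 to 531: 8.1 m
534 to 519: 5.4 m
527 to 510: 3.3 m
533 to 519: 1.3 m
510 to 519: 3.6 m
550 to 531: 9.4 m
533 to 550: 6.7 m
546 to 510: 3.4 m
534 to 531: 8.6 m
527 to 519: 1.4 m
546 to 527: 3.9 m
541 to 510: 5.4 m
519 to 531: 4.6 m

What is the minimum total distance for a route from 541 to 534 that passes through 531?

Best 541 to 531: 541–510–531 costing 11
Shortest 531→534: 531–534 = 8.6
Total via 531: 11 + 8.6 = 19.6 m.

19.6 m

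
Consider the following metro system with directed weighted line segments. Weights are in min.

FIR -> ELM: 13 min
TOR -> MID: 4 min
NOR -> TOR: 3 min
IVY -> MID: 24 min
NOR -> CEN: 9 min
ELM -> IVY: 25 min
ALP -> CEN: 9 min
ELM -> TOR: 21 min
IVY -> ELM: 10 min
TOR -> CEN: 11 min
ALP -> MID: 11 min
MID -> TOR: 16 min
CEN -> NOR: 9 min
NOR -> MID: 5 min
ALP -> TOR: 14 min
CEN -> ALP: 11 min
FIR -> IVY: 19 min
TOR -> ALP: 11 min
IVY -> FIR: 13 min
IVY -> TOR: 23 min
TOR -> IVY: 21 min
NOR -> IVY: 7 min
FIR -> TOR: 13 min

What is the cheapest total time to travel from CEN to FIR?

29 min

Running Dijkstra from CEN:
CEN: 0
NOR: 9  (via CEN)
ALP: 11  (via CEN)
TOR: 12  (via NOR)
MID: 14  (via NOR)
IVY: 16  (via NOR)
ELM: 26  (via IVY)
FIR: 29  (via IVY)
Shortest route: CEN → NOR → IVY → FIR = 29 min.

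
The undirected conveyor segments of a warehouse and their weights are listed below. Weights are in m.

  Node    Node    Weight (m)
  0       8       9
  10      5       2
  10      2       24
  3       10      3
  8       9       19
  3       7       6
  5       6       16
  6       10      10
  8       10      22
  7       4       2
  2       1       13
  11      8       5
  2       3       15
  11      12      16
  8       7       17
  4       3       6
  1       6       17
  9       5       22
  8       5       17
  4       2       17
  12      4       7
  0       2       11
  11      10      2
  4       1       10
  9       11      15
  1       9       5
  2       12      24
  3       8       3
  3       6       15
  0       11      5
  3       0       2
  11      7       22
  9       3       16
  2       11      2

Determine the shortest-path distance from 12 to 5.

18 m

Running Dijkstra from 12:
12: 0
4: 7  (via 12)
7: 9  (via 4)
3: 13  (via 4)
0: 15  (via 3)
8: 16  (via 3)
10: 16  (via 3)
11: 16  (via 12)
1: 17  (via 4)
2: 18  (via 11)
5: 18  (via 10)
Shortest route: 12 → 4 → 3 → 10 → 5 = 18 m.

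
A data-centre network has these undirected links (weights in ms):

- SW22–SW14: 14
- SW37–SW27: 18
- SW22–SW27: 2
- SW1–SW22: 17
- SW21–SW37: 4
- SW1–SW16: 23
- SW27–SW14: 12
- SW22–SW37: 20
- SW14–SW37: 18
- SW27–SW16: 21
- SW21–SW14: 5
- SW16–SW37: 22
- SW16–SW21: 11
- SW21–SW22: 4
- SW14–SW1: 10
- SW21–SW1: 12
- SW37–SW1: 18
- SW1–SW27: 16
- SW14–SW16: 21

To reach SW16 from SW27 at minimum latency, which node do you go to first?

SW22

Compare a few routes:
SW27 - SW14 - SW21 - SW16: 12+5+11 = 28
SW27 - SW16: 21 = 21
SW27 - SW22 - SW21 - SW16: 2+4+11 = 17
The minimum is 17 ms via SW27 - SW22 - SW21 - SW16.
So from SW27 the first move is to SW22.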